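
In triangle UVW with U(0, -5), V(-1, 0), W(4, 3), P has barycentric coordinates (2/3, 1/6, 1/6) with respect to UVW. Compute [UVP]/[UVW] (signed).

1/6

The signed ratio [UVP]/[UVW] equals the barycentric coordinate of P at vertex W, which is 1/6.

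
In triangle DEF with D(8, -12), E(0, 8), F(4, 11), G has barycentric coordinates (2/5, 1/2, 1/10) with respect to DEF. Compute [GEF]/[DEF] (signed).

2/5

The signed ratio [GEF]/[DEF] equals the barycentric coordinate of G at vertex D, which is 2/5.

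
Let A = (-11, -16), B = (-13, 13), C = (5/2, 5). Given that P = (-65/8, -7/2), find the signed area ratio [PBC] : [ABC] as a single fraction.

[ABC] = ½·((-11)·(13−5) + (-13)·(5−(-16)) + (5/2)·(-16−13)) = ½·(-88 − 273 − 145/2) = -867/4.
[PBC] = ½·((-65/8)·(13−5) + (-13)·(5−(-7/2)) + (5/2)·(-7/2−13)) = ½·(-65 − 221/2 − 165/4) = -867/8, so the ratio is (-867/8)/(-867/4) = 1/2.

1/2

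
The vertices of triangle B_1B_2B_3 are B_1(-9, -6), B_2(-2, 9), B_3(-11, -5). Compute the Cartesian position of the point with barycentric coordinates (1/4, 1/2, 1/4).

(-6, 7/4)

M = (1/4)·B_1 + (1/2)·B_2 + (1/4)·B_3.
x-coordinate: (1/4)·(-9) + (1/2)·(-2) + (1/4)·(-11) = -6.
y-coordinate: (1/4)·(-6) + (1/2)·9 + (1/4)·(-5) = 7/4.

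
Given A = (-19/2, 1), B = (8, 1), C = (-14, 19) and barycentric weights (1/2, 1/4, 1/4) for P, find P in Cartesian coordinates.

(-25/4, 11/2)

P = (1/2)·A + (1/4)·B + (1/4)·C.
x-coordinate: (1/2)·(-19/2) + (1/4)·8 + (1/4)·(-14) = -25/4.
y-coordinate: (1/2)·1 + (1/4)·1 + (1/4)·19 = 11/2.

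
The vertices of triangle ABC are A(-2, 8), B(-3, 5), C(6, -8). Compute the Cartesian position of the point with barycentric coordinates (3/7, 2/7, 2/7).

(0, 18/7)

P = (3/7)·A + (2/7)·B + (2/7)·C.
x-coordinate: (3/7)·(-2) + (2/7)·(-3) + (2/7)·6 = 0.
y-coordinate: (3/7)·8 + (2/7)·5 + (2/7)·(-8) = 18/7.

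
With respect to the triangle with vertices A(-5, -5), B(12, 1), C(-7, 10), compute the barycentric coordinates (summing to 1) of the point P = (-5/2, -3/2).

(2/3, 1/6, 1/6)

Signed area of the reference triangle: [ABC] = ½·((-5)·(1−10) + 12·(10−(-5)) + (-7)·(-5−1)) = ½·(45 + 180 + 42) = 267/2.
[PBC] = ½·((-5/2)·(1−10) + 12·(10−(-3/2)) + (-7)·(-3/2−1)) = ½·(45/2 + 138 + 35/2) = 89, so the A-coordinate is 89/(267/2) = 2/3.
[APC] = ½·((-5)·(-3/2−10) + (-5/2)·(10−(-5)) + (-7)·(-5−(-3/2))) = ½·(115/2 − 75/2 + 49/2) = 89/4, so the B-coordinate is 1/6.
[ABP] = ½·((-5)·(1−(-3/2)) + 12·(-3/2−(-5)) + (-5/2)·(-5−1)) = ½·(-25/2 + 42 + 15) = 89/4, so the C-coordinate is 1/6.
Check: 2/3 + 1/6 + 1/6 = 1.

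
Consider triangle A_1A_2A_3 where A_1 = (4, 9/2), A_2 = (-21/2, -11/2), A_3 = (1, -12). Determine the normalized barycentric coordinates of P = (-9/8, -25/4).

Signed area of the reference triangle: [A_1A_2A_3] = ½·(4·(-11/2−(-12)) + (-21/2)·(-12−(9/2)) + 1·(9/2−(-11/2))) = ½·(26 + 693/4 + 10) = 837/8.
[PA_2A_3] = ½·((-9/8)·(-11/2−(-12)) + (-21/2)·(-12−(-25/4)) + 1·(-25/4−(-11/2))) = ½·(-117/16 + 483/8 − 3/4) = 837/32, so the A_1-coordinate is (837/32)/(837/8) = 1/4.
[A_1PA_3] = ½·(4·(-25/4−(-12)) + (-9/8)·(-12−(9/2)) + 1·(9/2−(-25/4))) = ½·(23 + 297/16 + 43/4) = 837/32, so the A_2-coordinate is 1/4.
[A_1A_2P] = ½·(4·(-11/2−(-25/4)) + (-21/2)·(-25/4−(9/2)) + (-9/8)·(9/2−(-11/2))) = ½·(3 + 903/8 − 45/4) = 837/16, so the A_3-coordinate is 1/2.

(1/4, 1/4, 1/2)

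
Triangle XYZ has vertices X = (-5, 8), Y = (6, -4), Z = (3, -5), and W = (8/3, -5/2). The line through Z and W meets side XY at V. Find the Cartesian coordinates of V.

(7/3, 0)

Barycentric coordinates of W with respect to XYZ: (1/6, 1/3, 1/2).
On side XY the Z-coordinate is zero; dropping W's Z-weight 1/2 and renormalizing the remaining 1/6 : 1/3 gives weights 1/3, 2/3 on X, Y.
V = (1/3)·(-5, 8) + (2/3)·(6, -4) = (7/3, 0).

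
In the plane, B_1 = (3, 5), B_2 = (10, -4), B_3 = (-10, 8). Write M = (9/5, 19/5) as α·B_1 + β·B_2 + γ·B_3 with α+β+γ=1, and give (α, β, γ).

(3/5, 1/5, 1/5)

Signed area of the reference triangle: [B_1B_2B_3] = ½·(3·(-4−8) + 10·(8−5) + (-10)·(5−(-4))) = ½·(-36 + 30 − 90) = -48.
[MB_2B_3] = ½·((9/5)·(-4−8) + 10·(8−(19/5)) + (-10)·(19/5−(-4))) = ½·(-108/5 + 42 − 78) = -144/5, so the B_1-coordinate is (-144/5)/(-48) = 3/5.
[B_1MB_3] = ½·(3·(19/5−8) + (9/5)·(8−5) + (-10)·(5−(19/5))) = ½·(-63/5 + 27/5 − 12) = -48/5, so the B_2-coordinate is 1/5.
[B_1B_2M] = ½·(3·(-4−(19/5)) + 10·(19/5−5) + (9/5)·(5−(-4))) = ½·(-117/5 − 12 + 81/5) = -48/5, so the B_3-coordinate is 1/5.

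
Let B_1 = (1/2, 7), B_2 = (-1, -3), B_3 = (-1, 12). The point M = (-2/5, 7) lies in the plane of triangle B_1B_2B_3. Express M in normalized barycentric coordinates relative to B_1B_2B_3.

(2/5, 1/5, 2/5)

Signed area of the reference triangle: [B_1B_2B_3] = ½·((1/2)·(-3−12) + (-1)·(12−7) + (-1)·(7−(-3))) = ½·(-15/2 − 5 − 10) = -45/4.
[MB_2B_3] = ½·((-2/5)·(-3−12) + (-1)·(12−7) + (-1)·(7−(-3))) = ½·(6 − 5 − 10) = -9/2, so the B_1-coordinate is (-9/2)/(-45/4) = 2/5.
[B_1MB_3] = ½·((1/2)·(7−12) + (-2/5)·(12−7) + (-1)·(7−7)) = ½·(-5/2 − 2 + 0) = -9/4, so the B_2-coordinate is 1/5.
[B_1B_2M] = ½·((1/2)·(-3−7) + (-1)·(7−7) + (-2/5)·(7−(-3))) = ½·(-5 + 0 − 4) = -9/2, so the B_3-coordinate is 2/5.
Check: 2/5 + 1/5 + 2/5 = 1.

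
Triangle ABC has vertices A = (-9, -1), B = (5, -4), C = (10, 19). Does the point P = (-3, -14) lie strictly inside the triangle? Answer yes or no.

Barycentric coordinates of P: (134/337, 367/337, -164/337).
The three coordinates are positive, positive, negative; a point is interior exactly when all three are positive.

no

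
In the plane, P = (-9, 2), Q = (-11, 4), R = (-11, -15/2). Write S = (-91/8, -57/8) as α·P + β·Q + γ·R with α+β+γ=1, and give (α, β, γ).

Signed area of the reference triangle: [PQR] = ½·((-9)·(4−(-15/2)) + (-11)·(-15/2−2) + (-11)·(2−4)) = ½·(-207/2 + 209/2 + 22) = 23/2.
[SQR] = ½·((-91/8)·(4−(-15/2)) + (-11)·(-15/2−(-57/8)) + (-11)·(-57/8−4)) = ½·(-2093/16 + 33/8 + 979/8) = -69/32, so the P-coordinate is (-69/32)/(23/2) = -3/16.
[PSR] = ½·((-9)·(-57/8−(-15/2)) + (-91/8)·(-15/2−2) + (-11)·(2−(-57/8))) = ½·(-27/8 + 1729/16 − 803/8) = 69/32, so the Q-coordinate is 3/16.
[PQS] = ½·((-9)·(4−(-57/8)) + (-11)·(-57/8−2) + (-91/8)·(2−4)) = ½·(-801/8 + 803/8 + 91/4) = 23/2, so the R-coordinate is 1.

(-3/16, 3/16, 1)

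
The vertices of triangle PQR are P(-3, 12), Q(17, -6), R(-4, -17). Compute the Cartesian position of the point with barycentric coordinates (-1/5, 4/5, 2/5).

S = (-1/5)·P + (4/5)·Q + (2/5)·R.
x-coordinate: (-1/5)·(-3) + (4/5)·17 + (2/5)·(-4) = 63/5.
y-coordinate: (-1/5)·12 + (4/5)·(-6) + (2/5)·(-17) = -14.

(63/5, -14)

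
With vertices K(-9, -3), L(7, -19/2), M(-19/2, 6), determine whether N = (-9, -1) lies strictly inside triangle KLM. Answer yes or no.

Barycentric coordinates of N: (431/563, 4/563, 128/563).
The three coordinates are positive, positive, positive; a point is interior exactly when all three are positive.

yes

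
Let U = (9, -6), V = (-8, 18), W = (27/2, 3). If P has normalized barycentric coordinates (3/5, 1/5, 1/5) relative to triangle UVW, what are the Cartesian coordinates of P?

(13/2, 3/5)

P = (3/5)·U + (1/5)·V + (1/5)·W.
x-coordinate: (3/5)·9 + (1/5)·(-8) + (1/5)·(27/2) = 13/2.
y-coordinate: (3/5)·(-6) + (1/5)·18 + (1/5)·3 = 3/5.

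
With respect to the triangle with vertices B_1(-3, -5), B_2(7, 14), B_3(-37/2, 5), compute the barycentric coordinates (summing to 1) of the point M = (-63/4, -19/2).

Signed area of the reference triangle: [B_1B_2B_3] = ½·((-3)·(14−5) + 7·(5−(-5)) + (-37/2)·(-5−14)) = ½·(-27 + 70 + 703/2) = 789/4.
[MB_2B_3] = ½·((-63/4)·(14−5) + 7·(5−(-19/2)) + (-37/2)·(-19/2−14)) = ½·(-567/4 + 203/2 + 1739/4) = 789/4, so the B_1-coordinate is (789/4)/(789/4) = 1.
[B_1MB_3] = ½·((-3)·(-19/2−5) + (-63/4)·(5−(-5)) + (-37/2)·(-5−(-19/2))) = ½·(87/2 − 315/2 − 333/4) = -789/8, so the B_2-coordinate is -1/2.
[B_1B_2M] = ½·((-3)·(14−(-19/2)) + 7·(-19/2−(-5)) + (-63/4)·(-5−14)) = ½·(-141/2 − 63/2 + 1197/4) = 789/8, so the B_3-coordinate is 1/2.
Check: 1 − 1/2 + 1/2 = 1.

(1, -1/2, 1/2)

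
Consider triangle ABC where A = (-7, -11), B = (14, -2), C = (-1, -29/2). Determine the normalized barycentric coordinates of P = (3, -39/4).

(1/6, 1/3, 1/2)

Signed area of the reference triangle: [ABC] = ½·((-7)·(-2−(-29/2)) + 14·(-29/2−(-11)) + (-1)·(-11−(-2))) = ½·(-175/2 − 49 + 9) = -255/4.
[PBC] = ½·(3·(-2−(-29/2)) + 14·(-29/2−(-39/4)) + (-1)·(-39/4−(-2))) = ½·(75/2 − 133/2 + 31/4) = -85/8, so the A-coordinate is (-85/8)/(-255/4) = 1/6.
[APC] = ½·((-7)·(-39/4−(-29/2)) + 3·(-29/2−(-11)) + (-1)·(-11−(-39/4))) = ½·(-133/4 − 21/2 + 5/4) = -85/4, so the B-coordinate is 1/3.
[ABP] = ½·((-7)·(-2−(-39/4)) + 14·(-39/4−(-11)) + 3·(-11−(-2))) = ½·(-217/4 + 35/2 − 27) = -255/8, so the C-coordinate is 1/2.
Check: 1/6 + 1/3 + 1/2 = 1.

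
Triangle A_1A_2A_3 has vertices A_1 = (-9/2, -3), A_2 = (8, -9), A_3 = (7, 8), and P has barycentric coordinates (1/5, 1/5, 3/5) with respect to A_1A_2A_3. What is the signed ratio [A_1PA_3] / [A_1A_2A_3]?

1/5

The signed ratio [A_1PA_3]/[A_1A_2A_3] equals the barycentric coordinate of P at vertex A_2, which is 1/5.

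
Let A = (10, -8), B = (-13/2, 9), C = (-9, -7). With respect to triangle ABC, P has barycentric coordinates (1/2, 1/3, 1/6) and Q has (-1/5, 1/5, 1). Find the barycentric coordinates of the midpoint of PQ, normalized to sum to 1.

(3/20, 4/15, 7/12)

Since both coordinate triples sum to 1, the midpoint's barycentrics are the componentwise average.
(1/2+-1/5)/2 = 3/20; similarly 4/15 and 7/12.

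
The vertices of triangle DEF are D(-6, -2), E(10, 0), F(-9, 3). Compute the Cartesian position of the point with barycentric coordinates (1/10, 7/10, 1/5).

(23/5, 2/5)

G = (1/10)·D + (7/10)·E + (1/5)·F.
x-coordinate: (1/10)·(-6) + (7/10)·10 + (1/5)·(-9) = 23/5.
y-coordinate: (1/10)·(-2) + (7/10)·0 + (1/5)·3 = 2/5.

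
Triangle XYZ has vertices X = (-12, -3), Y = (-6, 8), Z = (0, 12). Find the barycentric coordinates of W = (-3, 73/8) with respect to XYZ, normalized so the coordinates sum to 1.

(1/8, 1/4, 5/8)

Signed area of the reference triangle: [XYZ] = ½·((-12)·(8−12) + (-6)·(12−(-3)) + 0·(-3−8)) = ½·(48 − 90 + 0) = -21.
[WYZ] = ½·((-3)·(8−12) + (-6)·(12−(73/8)) + 0·(73/8−8)) = ½·(12 − 69/4 + 0) = -21/8, so the X-coordinate is (-21/8)/(-21) = 1/8.
[XWZ] = ½·((-12)·(73/8−12) + (-3)·(12−(-3)) + 0·(-3−(73/8))) = ½·(69/2 − 45 + 0) = -21/4, so the Y-coordinate is 1/4.
[XYW] = ½·((-12)·(8−(73/8)) + (-6)·(73/8−(-3)) + (-3)·(-3−8)) = ½·(27/2 − 291/4 + 33) = -105/8, so the Z-coordinate is 5/8.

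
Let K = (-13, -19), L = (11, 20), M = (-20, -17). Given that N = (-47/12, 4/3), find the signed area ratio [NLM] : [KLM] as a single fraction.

1/12

[KLM] = ½·((-13)·(20−(-17)) + 11·(-17−(-19)) + (-20)·(-19−20)) = ½·(-481 + 22 + 780) = 321/2.
[NLM] = ½·((-47/12)·(20−(-17)) + 11·(-17−(4/3)) + (-20)·(4/3−20)) = ½·(-1739/12 − 605/3 + 1120/3) = 107/8, so the ratio is (107/8)/(321/2) = 1/12.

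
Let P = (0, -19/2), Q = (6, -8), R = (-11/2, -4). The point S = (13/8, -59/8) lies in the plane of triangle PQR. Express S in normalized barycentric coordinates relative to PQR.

(1/4, 1/2, 1/4)

Signed area of the reference triangle: [PQR] = ½·(0·(-8−(-4)) + 6·(-4−(-19/2)) + (-11/2)·(-19/2−(-8))) = ½·(0 + 33 + 33/4) = 165/8.
[SQR] = ½·((13/8)·(-8−(-4)) + 6·(-4−(-59/8)) + (-11/2)·(-59/8−(-8))) = ½·(-13/2 + 81/4 − 55/16) = 165/32, so the P-coordinate is (165/32)/(165/8) = 1/4.
[PSR] = ½·(0·(-59/8−(-4)) + (13/8)·(-4−(-19/2)) + (-11/2)·(-19/2−(-59/8))) = ½·(0 + 143/16 + 187/16) = 165/16, so the Q-coordinate is 1/2.
[PQS] = ½·(0·(-8−(-59/8)) + 6·(-59/8−(-19/2)) + (13/8)·(-19/2−(-8))) = ½·(0 + 51/4 − 39/16) = 165/32, so the R-coordinate is 1/4.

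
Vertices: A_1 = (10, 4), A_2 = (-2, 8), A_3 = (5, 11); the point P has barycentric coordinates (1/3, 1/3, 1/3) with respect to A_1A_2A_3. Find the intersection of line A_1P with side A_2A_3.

Line A_1P meets A_2A_3 where the A_1-coordinate vanishes; zeroing P's A_1-weight and renormalizing leaves A_2, A_3-weights 1/3 : 1/3 → (1/2, 1/2).
So Q = (1/2)·A_2 + (1/2)·A_3 = (3/2, 19/2).

(3/2, 19/2)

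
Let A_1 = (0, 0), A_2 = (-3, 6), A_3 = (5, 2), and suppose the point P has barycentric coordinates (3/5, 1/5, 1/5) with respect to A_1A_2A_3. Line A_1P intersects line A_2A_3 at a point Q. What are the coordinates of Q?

(1, 4)

Line A_1P meets A_2A_3 where the A_1-coordinate vanishes; zeroing P's A_1-weight and renormalizing leaves A_2, A_3-weights 1/5 : 1/5 → (1/2, 1/2).
So Q = (1/2)·A_2 + (1/2)·A_3 = (1, 4).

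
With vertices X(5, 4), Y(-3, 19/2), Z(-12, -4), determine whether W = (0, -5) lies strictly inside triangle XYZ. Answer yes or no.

Barycentric coordinates of W: (38/35, -226/315, 199/315).
The three coordinates are positive, negative, positive; a point is interior exactly when all three are positive.

no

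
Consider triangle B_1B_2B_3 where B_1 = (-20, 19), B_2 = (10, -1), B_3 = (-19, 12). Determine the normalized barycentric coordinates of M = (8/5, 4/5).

(-3/10, 7/10, 3/5)

Signed area of the reference triangle: [B_1B_2B_3] = ½·((-20)·(-1−12) + 10·(12−19) + (-19)·(19−(-1))) = ½·(260 − 70 − 380) = -95.
[MB_2B_3] = ½·((8/5)·(-1−12) + 10·(12−(4/5)) + (-19)·(4/5−(-1))) = ½·(-104/5 + 112 − 171/5) = 57/2, so the B_1-coordinate is (57/2)/(-95) = -3/10.
[B_1MB_3] = ½·((-20)·(4/5−12) + (8/5)·(12−19) + (-19)·(19−(4/5))) = ½·(224 − 56/5 − 1729/5) = -133/2, so the B_2-coordinate is 7/10.
[B_1B_2M] = ½·((-20)·(-1−(4/5)) + 10·(4/5−19) + (8/5)·(19−(-1))) = ½·(36 − 182 + 32) = -57, so the B_3-coordinate is 3/5.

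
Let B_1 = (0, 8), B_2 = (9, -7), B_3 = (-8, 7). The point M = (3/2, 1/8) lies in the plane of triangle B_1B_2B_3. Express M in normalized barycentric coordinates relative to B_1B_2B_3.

Signed area of the reference triangle: [B_1B_2B_3] = ½·(0·(-7−7) + 9·(7−8) + (-8)·(8−(-7))) = ½·(0 − 9 − 120) = -129/2.
[MB_2B_3] = ½·((3/2)·(-7−7) + 9·(7−(1/8)) + (-8)·(1/8−(-7))) = ½·(-21 + 495/8 − 57) = -129/16, so the B_1-coordinate is (-129/16)/(-129/2) = 1/8.
[B_1MB_3] = ½·(0·(1/8−7) + (3/2)·(7−8) + (-8)·(8−(1/8))) = ½·(0 − 3/2 − 63) = -129/4, so the B_2-coordinate is 1/2.
[B_1B_2M] = ½·(0·(-7−(1/8)) + 9·(1/8−8) + (3/2)·(8−(-7))) = ½·(0 − 567/8 + 45/2) = -387/16, so the B_3-coordinate is 3/8.

(1/8, 1/2, 3/8)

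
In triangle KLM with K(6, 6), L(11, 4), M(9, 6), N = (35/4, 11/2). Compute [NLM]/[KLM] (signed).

1/4

[KLM] = ½·(6·(4−6) + 11·(6−6) + 9·(6−4)) = ½·(-12 + 0 + 18) = 3.
[NLM] = ½·((35/4)·(4−6) + 11·(6−(11/2)) + 9·(11/2−4)) = ½·(-35/2 + 11/2 + 27/2) = 3/4, so the ratio is (3/4)/3 = 1/4.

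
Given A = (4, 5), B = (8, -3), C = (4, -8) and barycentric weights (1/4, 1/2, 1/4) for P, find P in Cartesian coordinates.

(6, -9/4)

P = (1/4)·A + (1/2)·B + (1/4)·C.
x-coordinate: (1/4)·4 + (1/2)·8 + (1/4)·4 = 6.
y-coordinate: (1/4)·5 + (1/2)·(-3) + (1/4)·(-8) = -9/4.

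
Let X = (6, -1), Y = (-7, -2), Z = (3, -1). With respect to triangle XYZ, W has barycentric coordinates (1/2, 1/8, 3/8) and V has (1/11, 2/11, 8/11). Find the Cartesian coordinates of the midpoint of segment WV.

(207/88, -203/176)

Barycentric coordinates of the midpoint are the average: (13/44, 27/176, 97/176).
Converting: (13/44)·X + (27/176)·Y + (97/176)·Z = (207/88, -203/176).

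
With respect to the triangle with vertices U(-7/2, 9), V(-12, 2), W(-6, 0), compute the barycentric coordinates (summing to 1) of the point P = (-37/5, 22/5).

Signed area of the reference triangle: [UVW] = ½·((-7/2)·(2−0) + (-12)·(0−9) + (-6)·(9−2)) = ½·(-7 + 108 − 42) = 59/2.
[PVW] = ½·((-37/5)·(2−0) + (-12)·(0−(22/5)) + (-6)·(22/5−2)) = ½·(-74/5 + 264/5 − 72/5) = 59/5, so the U-coordinate is (59/5)/(59/2) = 2/5.
[UPW] = ½·((-7/2)·(22/5−0) + (-37/5)·(0−9) + (-6)·(9−(22/5))) = ½·(-77/5 + 333/5 − 138/5) = 59/5, so the V-coordinate is 2/5.
[UVP] = ½·((-7/2)·(2−(22/5)) + (-12)·(22/5−9) + (-37/5)·(9−2)) = ½·(42/5 + 276/5 − 259/5) = 59/10, so the W-coordinate is 1/5.

(2/5, 2/5, 1/5)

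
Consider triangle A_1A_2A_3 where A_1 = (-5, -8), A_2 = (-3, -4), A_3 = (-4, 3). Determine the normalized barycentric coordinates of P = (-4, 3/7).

Signed area of the reference triangle: [A_1A_2A_3] = ½·((-5)·(-4−3) + (-3)·(3−(-8)) + (-4)·(-8−(-4))) = ½·(35 − 33 + 16) = 9.
[PA_2A_3] = ½·((-4)·(-4−3) + (-3)·(3−(3/7)) + (-4)·(3/7−(-4))) = ½·(28 − 54/7 − 124/7) = 9/7, so the A_1-coordinate is (9/7)/9 = 1/7.
[A_1PA_3] = ½·((-5)·(3/7−3) + (-4)·(3−(-8)) + (-4)·(-8−(3/7))) = ½·(90/7 − 44 + 236/7) = 9/7, so the A_2-coordinate is 1/7.
[A_1A_2P] = ½·((-5)·(-4−(3/7)) + (-3)·(3/7−(-8)) + (-4)·(-8−(-4))) = ½·(155/7 − 177/7 + 16) = 45/7, so the A_3-coordinate is 5/7.

(1/7, 1/7, 5/7)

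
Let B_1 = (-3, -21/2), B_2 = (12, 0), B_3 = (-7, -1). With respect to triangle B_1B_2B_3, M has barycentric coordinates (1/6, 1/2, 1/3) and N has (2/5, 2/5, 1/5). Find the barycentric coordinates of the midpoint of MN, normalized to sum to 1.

(17/60, 9/20, 4/15)

Since both coordinate triples sum to 1, the midpoint's barycentrics are the componentwise average.
(1/6+2/5)/2 = 17/60; similarly 9/20 and 4/15.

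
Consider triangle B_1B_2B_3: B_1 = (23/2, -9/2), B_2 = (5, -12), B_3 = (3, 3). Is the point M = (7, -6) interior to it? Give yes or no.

yes

Barycentric coordinates of M: (28/75, 31/75, 16/75).
The three coordinates are positive, positive, positive; a point is interior exactly when all three are positive.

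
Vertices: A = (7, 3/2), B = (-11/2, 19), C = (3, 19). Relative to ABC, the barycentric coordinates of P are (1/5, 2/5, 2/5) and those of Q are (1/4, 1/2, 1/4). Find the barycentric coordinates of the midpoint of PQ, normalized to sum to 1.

(9/40, 9/20, 13/40)

Since both coordinate triples sum to 1, the midpoint's barycentrics are the componentwise average.
(1/5+1/4)/2 = 9/40; similarly 9/20 and 13/40.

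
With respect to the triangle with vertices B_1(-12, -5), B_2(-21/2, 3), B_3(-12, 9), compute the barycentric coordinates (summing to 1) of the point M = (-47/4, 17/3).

(1/6, 1/6, 2/3)

Signed area of the reference triangle: [B_1B_2B_3] = ½·((-12)·(3−9) + (-21/2)·(9−(-5)) + (-12)·(-5−3)) = ½·(72 − 147 + 96) = 21/2.
[MB_2B_3] = ½·((-47/4)·(3−9) + (-21/2)·(9−(17/3)) + (-12)·(17/3−3)) = ½·(141/2 − 35 − 32) = 7/4, so the B_1-coordinate is (7/4)/(21/2) = 1/6.
[B_1MB_3] = ½·((-12)·(17/3−9) + (-47/4)·(9−(-5)) + (-12)·(-5−(17/3))) = ½·(40 − 329/2 + 128) = 7/4, so the B_2-coordinate is 1/6.
[B_1B_2M] = ½·((-12)·(3−(17/3)) + (-21/2)·(17/3−(-5)) + (-47/4)·(-5−3)) = ½·(32 − 112 + 94) = 7, so the B_3-coordinate is 2/3.
Check: 1/6 + 1/6 + 2/3 = 1.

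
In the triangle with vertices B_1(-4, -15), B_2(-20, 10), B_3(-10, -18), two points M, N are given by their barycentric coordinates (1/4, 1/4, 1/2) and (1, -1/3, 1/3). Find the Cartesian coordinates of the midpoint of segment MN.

(-35/6, -415/24)

Barycentric coordinates of the midpoint are the average: (5/8, -1/24, 5/12).
Converting: (5/8)·B_1 + (-1/24)·B_2 + (5/12)·B_3 = (-35/6, -415/24).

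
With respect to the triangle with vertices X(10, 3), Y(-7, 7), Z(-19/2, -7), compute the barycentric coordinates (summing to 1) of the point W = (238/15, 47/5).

(19/15, 4/15, -8/15)

Signed area of the reference triangle: [XYZ] = ½·(10·(7−(-7)) + (-7)·(-7−3) + (-19/2)·(3−7)) = ½·(140 + 70 + 38) = 124.
[WYZ] = ½·((238/15)·(7−(-7)) + (-7)·(-7−(47/5)) + (-19/2)·(47/5−7)) = ½·(3332/15 + 574/5 − 114/5) = 2356/15, so the X-coordinate is (2356/15)/124 = 19/15.
[XWZ] = ½·(10·(47/5−(-7)) + (238/15)·(-7−3) + (-19/2)·(3−(47/5))) = ½·(164 − 476/3 + 304/5) = 496/15, so the Y-coordinate is 4/15.
[XYW] = ½·(10·(7−(47/5)) + (-7)·(47/5−3) + (238/15)·(3−7)) = ½·(-24 − 224/5 − 952/15) = -992/15, so the Z-coordinate is -8/15.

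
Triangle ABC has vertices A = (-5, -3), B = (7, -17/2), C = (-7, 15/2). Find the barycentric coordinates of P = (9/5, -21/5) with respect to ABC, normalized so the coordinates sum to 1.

(1/5, 3/5, 1/5)

Signed area of the reference triangle: [ABC] = ½·((-5)·(-17/2−(15/2)) + 7·(15/2−(-3)) + (-7)·(-3−(-17/2))) = ½·(80 + 147/2 − 77/2) = 115/2.
[PBC] = ½·((9/5)·(-17/2−(15/2)) + 7·(15/2−(-21/5)) + (-7)·(-21/5−(-17/2))) = ½·(-144/5 + 819/10 − 301/10) = 23/2, so the A-coordinate is (23/2)/(115/2) = 1/5.
[APC] = ½·((-5)·(-21/5−(15/2)) + (9/5)·(15/2−(-3)) + (-7)·(-3−(-21/5))) = ½·(117/2 + 189/10 − 42/5) = 69/2, so the B-coordinate is 3/5.
[ABP] = ½·((-5)·(-17/2−(-21/5)) + 7·(-21/5−(-3)) + (9/5)·(-3−(-17/2))) = ½·(43/2 − 42/5 + 99/10) = 23/2, so the C-coordinate is 1/5.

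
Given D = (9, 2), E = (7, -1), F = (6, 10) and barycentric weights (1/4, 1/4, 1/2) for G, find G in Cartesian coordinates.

(7, 21/4)

G = (1/4)·D + (1/4)·E + (1/2)·F.
x-coordinate: (1/4)·9 + (1/4)·7 + (1/2)·6 = 7.
y-coordinate: (1/4)·2 + (1/4)·(-1) + (1/2)·10 = 21/4.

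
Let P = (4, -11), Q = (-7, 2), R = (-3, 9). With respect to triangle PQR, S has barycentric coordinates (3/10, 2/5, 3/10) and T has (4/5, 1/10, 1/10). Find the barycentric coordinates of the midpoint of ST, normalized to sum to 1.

(11/20, 1/4, 1/5)

Since both coordinate triples sum to 1, the midpoint's barycentrics are the componentwise average.
(3/10+4/5)/2 = 11/20; similarly 1/4 and 1/5.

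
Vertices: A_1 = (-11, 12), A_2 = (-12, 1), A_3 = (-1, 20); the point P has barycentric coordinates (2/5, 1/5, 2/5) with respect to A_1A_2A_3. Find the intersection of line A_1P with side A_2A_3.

(-14/3, 41/3)

Line A_1P meets A_2A_3 where the A_1-coordinate vanishes; zeroing P's A_1-weight and renormalizing leaves A_2, A_3-weights 1/5 : 2/5 → (1/3, 2/3).
So Q = (1/3)·A_2 + (2/3)·A_3 = (-14/3, 41/3).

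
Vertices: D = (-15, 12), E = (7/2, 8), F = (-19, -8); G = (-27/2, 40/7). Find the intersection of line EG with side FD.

(-49/3, 16/3)

Barycentric coordinates of G with respect to DEF: (4/7, 1/7, 2/7).
On side FD the E-coordinate is zero; dropping G's E-weight 1/7 and renormalizing the remaining 2/7 : 4/7 gives weights 1/3, 2/3 on F, D.
H = (1/3)·(-19, -8) + (2/3)·(-15, 12) = (-49/3, 16/3).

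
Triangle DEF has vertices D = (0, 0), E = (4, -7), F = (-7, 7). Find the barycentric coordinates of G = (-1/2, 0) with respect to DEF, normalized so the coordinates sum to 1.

Signed area of the reference triangle: [DEF] = ½·(0·(-7−7) + 4·(7−0) + (-7)·(0−(-7))) = ½·(0 + 28 − 49) = -21/2.
[GEF] = ½·((-1/2)·(-7−7) + 4·(7−0) + (-7)·(0−(-7))) = ½·(7 + 28 − 49) = -7, so the D-coordinate is (-7)/(-21/2) = 2/3.
[DGF] = ½·(0·(0−7) + (-1/2)·(7−0) + (-7)·(0−0)) = ½·(0 − 7/2 + 0) = -7/4, so the E-coordinate is 1/6.
[DEG] = ½·(0·(-7−0) + 4·(0−0) + (-1/2)·(0−(-7))) = ½·(0 + 0 − 7/2) = -7/4, so the F-coordinate is 1/6.

(2/3, 1/6, 1/6)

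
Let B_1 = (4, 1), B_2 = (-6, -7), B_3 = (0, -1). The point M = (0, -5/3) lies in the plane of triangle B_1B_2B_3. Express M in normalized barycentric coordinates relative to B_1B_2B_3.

(1/3, 2/9, 4/9)

Signed area of the reference triangle: [B_1B_2B_3] = ½·(4·(-7−(-1)) + (-6)·(-1−1) + 0·(1−(-7))) = ½·(-24 + 12 + 0) = -6.
[MB_2B_3] = ½·(0·(-7−(-1)) + (-6)·(-1−(-5/3)) + 0·(-5/3−(-7))) = ½·(0 − 4 + 0) = -2, so the B_1-coordinate is (-2)/(-6) = 1/3.
[B_1MB_3] = ½·(4·(-5/3−(-1)) + 0·(-1−1) + 0·(1−(-5/3))) = ½·(-8/3 + 0 + 0) = -4/3, so the B_2-coordinate is 2/9.
[B_1B_2M] = ½·(4·(-7−(-5/3)) + (-6)·(-5/3−1) + 0·(1−(-7))) = ½·(-64/3 + 16 + 0) = -8/3, so the B_3-coordinate is 4/9.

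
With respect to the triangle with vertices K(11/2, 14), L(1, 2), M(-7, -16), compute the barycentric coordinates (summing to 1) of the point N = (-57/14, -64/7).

Signed area of the reference triangle: [KLM] = ½·((11/2)·(2−(-16)) + 1·(-16−14) + (-7)·(14−2)) = ½·(99 − 30 − 84) = -15/2.
[NLM] = ½·((-57/14)·(2−(-16)) + 1·(-16−(-64/7)) + (-7)·(-64/7−2)) = ½·(-513/7 − 48/7 + 78) = -15/14, so the K-coordinate is (-15/14)/(-15/2) = 1/7.
[KNM] = ½·((11/2)·(-64/7−(-16)) + (-57/14)·(-16−14) + (-7)·(14−(-64/7))) = ½·(264/7 + 855/7 − 162) = -15/14, so the L-coordinate is 1/7.
[KLN] = ½·((11/2)·(2−(-64/7)) + 1·(-64/7−14) + (-57/14)·(14−2)) = ½·(429/7 − 162/7 − 342/7) = -75/14, so the M-coordinate is 5/7.

(1/7, 1/7, 5/7)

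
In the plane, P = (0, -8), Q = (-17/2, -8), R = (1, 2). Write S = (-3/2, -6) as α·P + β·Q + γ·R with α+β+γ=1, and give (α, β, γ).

(3/5, 1/5, 1/5)

Signed area of the reference triangle: [PQR] = ½·(0·(-8−2) + (-17/2)·(2−(-8)) + 1·(-8−(-8))) = ½·(0 − 85 + 0) = -85/2.
[SQR] = ½·((-3/2)·(-8−2) + (-17/2)·(2−(-6)) + 1·(-6−(-8))) = ½·(15 − 68 + 2) = -51/2, so the P-coordinate is (-51/2)/(-85/2) = 3/5.
[PSR] = ½·(0·(-6−2) + (-3/2)·(2−(-8)) + 1·(-8−(-6))) = ½·(0 − 15 − 2) = -17/2, so the Q-coordinate is 1/5.
[PQS] = ½·(0·(-8−(-6)) + (-17/2)·(-6−(-8)) + (-3/2)·(-8−(-8))) = ½·(0 − 17 + 0) = -17/2, so the R-coordinate is 1/5.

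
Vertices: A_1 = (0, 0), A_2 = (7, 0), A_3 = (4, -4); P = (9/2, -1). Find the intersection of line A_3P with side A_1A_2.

(14/3, 0)

Barycentric coordinates of P with respect to A_1A_2A_3: (1/4, 1/2, 1/4).
On side A_1A_2 the A_3-coordinate is zero; dropping P's A_3-weight 1/4 and renormalizing the remaining 1/4 : 1/2 gives weights 1/3, 2/3 on A_1, A_2.
Q = (1/3)·(0, 0) + (2/3)·(7, 0) = (14/3, 0).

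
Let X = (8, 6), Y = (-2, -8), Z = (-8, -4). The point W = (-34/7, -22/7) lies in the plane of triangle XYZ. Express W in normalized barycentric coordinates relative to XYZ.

(1/7, 1/7, 5/7)

Signed area of the reference triangle: [XYZ] = ½·(8·(-8−(-4)) + (-2)·(-4−6) + (-8)·(6−(-8))) = ½·(-32 + 20 − 112) = -62.
[WYZ] = ½·((-34/7)·(-8−(-4)) + (-2)·(-4−(-22/7)) + (-8)·(-22/7−(-8))) = ½·(136/7 + 12/7 − 272/7) = -62/7, so the X-coordinate is (-62/7)/(-62) = 1/7.
[XWZ] = ½·(8·(-22/7−(-4)) + (-34/7)·(-4−6) + (-8)·(6−(-22/7))) = ½·(48/7 + 340/7 − 512/7) = -62/7, so the Y-coordinate is 1/7.
[XYW] = ½·(8·(-8−(-22/7)) + (-2)·(-22/7−6) + (-34/7)·(6−(-8))) = ½·(-272/7 + 128/7 − 68) = -310/7, so the Z-coordinate is 5/7.
Check: 1/7 + 1/7 + 5/7 = 1.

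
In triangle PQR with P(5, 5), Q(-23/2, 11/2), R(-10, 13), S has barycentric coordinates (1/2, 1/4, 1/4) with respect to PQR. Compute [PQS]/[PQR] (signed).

1/4

The signed ratio [PQS]/[PQR] equals the barycentric coordinate of S at vertex R, which is 1/4.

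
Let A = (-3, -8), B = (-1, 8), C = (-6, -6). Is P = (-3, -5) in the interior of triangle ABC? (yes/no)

Barycentric coordinates of P: (37/52, 9/52, 3/26).
The three coordinates are positive, positive, positive; a point is interior exactly when all three are positive.

yes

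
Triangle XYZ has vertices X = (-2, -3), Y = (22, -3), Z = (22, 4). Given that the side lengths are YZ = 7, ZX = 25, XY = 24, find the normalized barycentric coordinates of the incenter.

(1/8, 25/56, 3/7)

The incenter has barycentric coordinates proportional to the opposite side lengths: (7 : 25 : 24).
Normalizing by 7+25+24 = 56 gives (1/8, 25/56, 3/7).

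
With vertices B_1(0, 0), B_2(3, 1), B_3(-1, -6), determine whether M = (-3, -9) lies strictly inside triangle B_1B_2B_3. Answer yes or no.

Barycentric coordinates of M: (2/17, -9/17, 24/17).
The three coordinates are positive, negative, positive; a point is interior exactly when all three are positive.

no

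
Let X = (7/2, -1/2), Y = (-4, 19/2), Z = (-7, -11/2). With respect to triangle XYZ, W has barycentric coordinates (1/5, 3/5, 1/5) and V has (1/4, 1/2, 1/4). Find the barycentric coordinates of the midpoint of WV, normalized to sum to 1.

Since both coordinate triples sum to 1, the midpoint's barycentrics are the componentwise average.
(1/5+1/4)/2 = 9/40; similarly 11/20 and 9/40.

(9/40, 11/20, 9/40)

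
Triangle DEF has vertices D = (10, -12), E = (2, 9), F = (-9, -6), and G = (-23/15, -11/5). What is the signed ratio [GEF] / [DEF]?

1/5

[DEF] = ½·(10·(9−(-6)) + 2·(-6−(-12)) + (-9)·(-12−9)) = ½·(150 + 12 + 189) = 351/2.
[GEF] = ½·((-23/15)·(9−(-6)) + 2·(-6−(-11/5)) + (-9)·(-11/5−9)) = ½·(-23 − 38/5 + 504/5) = 351/10, so the ratio is (351/10)/(351/2) = 1/5.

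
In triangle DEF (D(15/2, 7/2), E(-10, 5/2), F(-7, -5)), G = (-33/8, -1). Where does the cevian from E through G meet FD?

Barycentric coordinates of G with respect to DEF: (1/4, 1/4, 1/2).
On side FD the E-coordinate is zero; dropping G's E-weight 1/4 and renormalizing the remaining 1/2 : 1/4 gives weights 2/3, 1/3 on F, D.
H = (2/3)·(-7, -5) + (1/3)·(15/2, 7/2) = (-13/6, -13/6).

(-13/6, -13/6)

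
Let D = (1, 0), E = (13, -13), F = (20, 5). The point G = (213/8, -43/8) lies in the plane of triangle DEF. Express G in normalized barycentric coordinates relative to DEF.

Signed area of the reference triangle: [DEF] = ½·(1·(-13−5) + 13·(5−0) + 20·(0−(-13))) = ½·(-18 + 65 + 260) = 307/2.
[GEF] = ½·((213/8)·(-13−5) + 13·(5−(-43/8)) + 20·(-43/8−(-13))) = ½·(-1917/4 + 1079/8 + 305/2) = -1535/16, so the D-coordinate is (-1535/16)/(307/2) = -5/8.
[DGF] = ½·(1·(-43/8−5) + (213/8)·(5−0) + 20·(0−(-43/8))) = ½·(-83/8 + 1065/8 + 215/2) = 921/8, so the E-coordinate is 3/4.
[DEG] = ½·(1·(-13−(-43/8)) + 13·(-43/8−0) + (213/8)·(0−(-13))) = ½·(-61/8 − 559/8 + 2769/8) = 2149/16, so the F-coordinate is 7/8.
Check: -5/8 + 3/4 + 7/8 = 1.

(-5/8, 3/4, 7/8)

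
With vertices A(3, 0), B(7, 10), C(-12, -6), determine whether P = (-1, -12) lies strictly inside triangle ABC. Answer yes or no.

Barycentric coordinates of P: (145/63, -26/21, -4/63).
The three coordinates are positive, negative, negative; a point is interior exactly when all three are positive.

no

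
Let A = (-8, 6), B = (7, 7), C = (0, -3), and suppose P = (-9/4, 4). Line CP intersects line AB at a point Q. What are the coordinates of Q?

(-3, 19/3)

Barycentric coordinates of P with respect to ABC: (1/2, 1/4, 1/4).
On side AB the C-coordinate is zero; dropping P's C-weight 1/4 and renormalizing the remaining 1/2 : 1/4 gives weights 2/3, 1/3 on A, B.
Q = (2/3)·(-8, 6) + (1/3)·(7, 7) = (-3, 19/3).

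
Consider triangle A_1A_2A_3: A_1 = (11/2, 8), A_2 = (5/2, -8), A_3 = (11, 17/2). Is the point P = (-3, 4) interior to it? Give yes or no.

no

Barycentric coordinates of P: (771/346, 71/346, -248/173).
The three coordinates are positive, positive, negative; a point is interior exactly when all three are positive.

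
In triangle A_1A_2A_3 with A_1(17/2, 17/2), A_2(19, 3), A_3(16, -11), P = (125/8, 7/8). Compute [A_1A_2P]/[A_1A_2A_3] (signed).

[A_1A_2A_3] = ½·((17/2)·(3−(-11)) + 19·(-11−(17/2)) + 16·(17/2−3)) = ½·(119 − 741/2 + 88) = -327/4.
[A_1A_2P] = ½·((17/2)·(3−(7/8)) + 19·(7/8−(17/2)) + (125/8)·(17/2−3)) = ½·(289/16 − 1159/8 + 1375/16) = -327/16, so the ratio is (-327/16)/(-327/4) = 1/4.

1/4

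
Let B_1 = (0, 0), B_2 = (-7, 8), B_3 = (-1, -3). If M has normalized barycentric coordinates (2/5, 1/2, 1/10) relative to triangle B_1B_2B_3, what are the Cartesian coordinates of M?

M = (2/5)·B_1 + (1/2)·B_2 + (1/10)·B_3.
x-coordinate: (2/5)·0 + (1/2)·(-7) + (1/10)·(-1) = -18/5.
y-coordinate: (2/5)·0 + (1/2)·8 + (1/10)·(-3) = 37/10.

(-18/5, 37/10)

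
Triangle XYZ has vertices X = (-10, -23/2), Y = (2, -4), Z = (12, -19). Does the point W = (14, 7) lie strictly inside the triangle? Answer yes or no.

no

Barycentric coordinates of W: (-58/51, 587/255, -14/85).
The three coordinates are negative, positive, negative; a point is interior exactly when all three are positive.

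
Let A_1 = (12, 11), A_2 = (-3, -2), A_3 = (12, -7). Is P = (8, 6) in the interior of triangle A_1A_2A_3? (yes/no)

yes

Barycentric coordinates of P: (35/54, 4/15, 23/270).
The three coordinates are positive, positive, positive; a point is interior exactly when all three are positive.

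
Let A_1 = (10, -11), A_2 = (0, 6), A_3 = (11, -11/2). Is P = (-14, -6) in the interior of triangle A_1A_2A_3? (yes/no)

no

Barycentric coordinates of P: (293/72, 137/72, -179/36).
The three coordinates are positive, positive, negative; a point is interior exactly when all three are positive.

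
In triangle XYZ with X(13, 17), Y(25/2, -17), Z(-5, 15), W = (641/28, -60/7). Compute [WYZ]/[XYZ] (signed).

[XYZ] = ½·(13·(-17−15) + (25/2)·(15−17) + (-5)·(17−(-17))) = ½·(-416 − 25 − 170) = -611/2.
[WYZ] = ½·((641/28)·(-17−15) + (25/2)·(15−(-60/7)) + (-5)·(-60/7−(-17))) = ½·(-5128/7 + 4125/14 − 295/7) = -6721/28, so the ratio is (-6721/28)/(-611/2) = 11/14.

11/14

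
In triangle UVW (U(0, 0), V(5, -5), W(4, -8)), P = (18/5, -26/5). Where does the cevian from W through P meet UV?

Barycentric coordinates of P with respect to UVW: (1/5, 2/5, 2/5).
On side UV the W-coordinate is zero; dropping P's W-weight 2/5 and renormalizing the remaining 1/5 : 2/5 gives weights 1/3, 2/3 on U, V.
Q = (1/3)·(0, 0) + (2/3)·(5, -5) = (10/3, -10/3).

(10/3, -10/3)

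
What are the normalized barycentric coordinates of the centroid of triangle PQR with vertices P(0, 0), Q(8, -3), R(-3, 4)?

The centroid is the average of the vertices, so each weight is 1/3.

(1/3, 1/3, 1/3)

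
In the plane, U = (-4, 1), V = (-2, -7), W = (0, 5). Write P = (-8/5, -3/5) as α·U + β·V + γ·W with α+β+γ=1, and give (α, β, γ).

Signed area of the reference triangle: [UVW] = ½·((-4)·(-7−5) + (-2)·(5−1) + 0·(1−(-7))) = ½·(48 − 8 + 0) = 20.
[PVW] = ½·((-8/5)·(-7−5) + (-2)·(5−(-3/5)) + 0·(-3/5−(-7))) = ½·(96/5 − 56/5 + 0) = 4, so the U-coordinate is 4/20 = 1/5.
[UPW] = ½·((-4)·(-3/5−5) + (-8/5)·(5−1) + 0·(1−(-3/5))) = ½·(112/5 − 32/5 + 0) = 8, so the V-coordinate is 2/5.
[UVP] = ½·((-4)·(-7−(-3/5)) + (-2)·(-3/5−1) + (-8/5)·(1−(-7))) = ½·(128/5 + 16/5 − 64/5) = 8, so the W-coordinate is 2/5.
Check: 1/5 + 2/5 + 2/5 = 1.

(1/5, 2/5, 2/5)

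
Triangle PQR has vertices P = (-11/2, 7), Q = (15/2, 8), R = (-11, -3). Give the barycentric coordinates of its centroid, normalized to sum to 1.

(1/3, 1/3, 1/3)

The centroid is the average of the vertices, so each weight is 1/3.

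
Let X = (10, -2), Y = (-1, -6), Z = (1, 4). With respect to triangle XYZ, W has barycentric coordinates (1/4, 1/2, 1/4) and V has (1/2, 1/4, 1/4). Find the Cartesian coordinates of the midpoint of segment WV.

Barycentric coordinates of the midpoint are the average: (3/8, 3/8, 1/4).
Converting: (3/8)·X + (3/8)·Y + (1/4)·Z = (29/8, -2).

(29/8, -2)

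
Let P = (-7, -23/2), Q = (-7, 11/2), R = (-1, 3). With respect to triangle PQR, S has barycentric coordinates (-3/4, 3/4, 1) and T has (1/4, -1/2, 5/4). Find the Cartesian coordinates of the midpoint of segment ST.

Barycentric coordinates of the midpoint are the average: (-1/4, 1/8, 9/8).
Converting: (-1/4)·P + (1/8)·Q + (9/8)·R = (-1/4, 111/16).

(-1/4, 111/16)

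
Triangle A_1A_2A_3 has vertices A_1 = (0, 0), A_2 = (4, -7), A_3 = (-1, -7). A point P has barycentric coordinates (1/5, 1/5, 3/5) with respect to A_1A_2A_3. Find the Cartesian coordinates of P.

(1/5, -28/5)

P = (1/5)·A_1 + (1/5)·A_2 + (3/5)·A_3.
x-coordinate: (1/5)·0 + (1/5)·4 + (3/5)·(-1) = 1/5.
y-coordinate: (1/5)·0 + (1/5)·(-7) + (3/5)·(-7) = -28/5.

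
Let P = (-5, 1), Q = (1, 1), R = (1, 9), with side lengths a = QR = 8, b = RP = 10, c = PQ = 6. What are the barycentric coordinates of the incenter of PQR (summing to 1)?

(1/3, 5/12, 1/4)

The incenter has barycentric coordinates proportional to the opposite side lengths: (8 : 10 : 6).
Normalizing by 8+10+6 = 24 gives (1/3, 5/12, 1/4).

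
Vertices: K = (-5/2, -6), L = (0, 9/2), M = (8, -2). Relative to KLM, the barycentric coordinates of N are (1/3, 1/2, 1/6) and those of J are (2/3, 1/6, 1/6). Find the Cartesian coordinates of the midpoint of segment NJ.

(1/12, -11/6)

Barycentric coordinates of the midpoint are the average: (1/2, 1/3, 1/6).
Converting: (1/2)·K + (1/3)·L + (1/6)·M = (1/12, -11/6).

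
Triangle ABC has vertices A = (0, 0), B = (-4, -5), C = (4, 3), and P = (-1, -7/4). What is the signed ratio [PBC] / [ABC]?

1/4

[ABC] = ½·(0·(-5−3) + (-4)·(3−0) + 4·(0−(-5))) = ½·(0 − 12 + 20) = 4.
[PBC] = ½·((-1)·(-5−3) + (-4)·(3−(-7/4)) + 4·(-7/4−(-5))) = ½·(8 − 19 + 13) = 1, so the ratio is 1/4 = 1/4.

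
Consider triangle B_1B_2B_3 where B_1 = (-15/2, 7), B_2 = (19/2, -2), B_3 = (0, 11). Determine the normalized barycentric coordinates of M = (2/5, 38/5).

(1/5, 1/5, 3/5)

Signed area of the reference triangle: [B_1B_2B_3] = ½·((-15/2)·(-2−11) + (19/2)·(11−7) + 0·(7−(-2))) = ½·(195/2 + 38 + 0) = 271/4.
[MB_2B_3] = ½·((2/5)·(-2−11) + (19/2)·(11−(38/5)) + 0·(38/5−(-2))) = ½·(-26/5 + 323/10 + 0) = 271/20, so the B_1-coordinate is (271/20)/(271/4) = 1/5.
[B_1MB_3] = ½·((-15/2)·(38/5−11) + (2/5)·(11−7) + 0·(7−(38/5))) = ½·(51/2 + 8/5 + 0) = 271/20, so the B_2-coordinate is 1/5.
[B_1B_2M] = ½·((-15/2)·(-2−(38/5)) + (19/2)·(38/5−7) + (2/5)·(7−(-2))) = ½·(72 + 57/10 + 18/5) = 813/20, so the B_3-coordinate is 3/5.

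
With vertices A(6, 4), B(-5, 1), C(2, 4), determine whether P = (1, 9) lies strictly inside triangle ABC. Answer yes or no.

Barycentric coordinates of P: (-19/6, -5/3, 35/6).
The three coordinates are negative, negative, positive; a point is interior exactly when all three are positive.

no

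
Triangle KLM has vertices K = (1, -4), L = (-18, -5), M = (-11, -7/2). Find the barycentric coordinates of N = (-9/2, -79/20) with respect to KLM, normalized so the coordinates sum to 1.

Signed area of the reference triangle: [KLM] = ½·(1·(-5−(-7/2)) + (-18)·(-7/2−(-4)) + (-11)·(-4−(-5))) = ½·(-3/2 − 9 − 11) = -43/4.
[NLM] = ½·((-9/2)·(-5−(-7/2)) + (-18)·(-7/2−(-79/20)) + (-11)·(-79/20−(-5))) = ½·(27/4 − 81/10 − 231/20) = -129/20, so the K-coordinate is (-129/20)/(-43/4) = 3/5.
[KNM] = ½·(1·(-79/20−(-7/2)) + (-9/2)·(-7/2−(-4)) + (-11)·(-4−(-79/20))) = ½·(-9/20 − 9/4 + 11/20) = -43/40, so the L-coordinate is 1/10.
[KLN] = ½·(1·(-5−(-79/20)) + (-18)·(-79/20−(-4)) + (-9/2)·(-4−(-5))) = ½·(-21/20 − 9/10 − 9/2) = -129/40, so the M-coordinate is 3/10.

(3/5, 1/10, 3/10)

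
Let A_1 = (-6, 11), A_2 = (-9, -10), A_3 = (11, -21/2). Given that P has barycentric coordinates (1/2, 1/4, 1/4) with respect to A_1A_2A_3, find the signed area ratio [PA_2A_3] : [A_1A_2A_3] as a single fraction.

The signed ratio [PA_2A_3]/[A_1A_2A_3] equals the barycentric coordinate of P at vertex A_1, which is 1/2.

1/2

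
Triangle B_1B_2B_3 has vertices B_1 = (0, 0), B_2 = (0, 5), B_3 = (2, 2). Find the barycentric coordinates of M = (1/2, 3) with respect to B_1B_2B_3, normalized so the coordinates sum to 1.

(1/4, 1/2, 1/4)

Signed area of the reference triangle: [B_1B_2B_3] = ½·(0·(5−2) + 0·(2−0) + 2·(0−5)) = ½·(0 + 0 − 10) = -5.
[MB_2B_3] = ½·((1/2)·(5−2) + 0·(2−3) + 2·(3−5)) = ½·(3/2 + 0 − 4) = -5/4, so the B_1-coordinate is (-5/4)/(-5) = 1/4.
[B_1MB_3] = ½·(0·(3−2) + (1/2)·(2−0) + 2·(0−3)) = ½·(0 + 1 − 6) = -5/2, so the B_2-coordinate is 1/2.
[B_1B_2M] = ½·(0·(5−3) + 0·(3−0) + (1/2)·(0−5)) = ½·(0 + 0 − 5/2) = -5/4, so the B_3-coordinate is 1/4.
Check: 1/4 + 1/2 + 1/4 = 1.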